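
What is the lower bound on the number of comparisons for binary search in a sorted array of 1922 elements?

With 1922 possible positions, we need at least ceil(log_2(1922)) = 11 comparisons. Each comparison splits the remaining candidates by at most half.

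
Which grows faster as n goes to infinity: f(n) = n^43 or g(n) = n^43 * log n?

g(n) = n^43 * log n grows faster: extra log n factor -> infinity.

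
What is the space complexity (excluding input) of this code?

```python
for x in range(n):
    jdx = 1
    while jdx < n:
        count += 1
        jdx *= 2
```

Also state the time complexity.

Space complexity: O(1).
Only a constant amount of auxiliary storage is used; nothing grows with n.
Time complexity: O(n log n).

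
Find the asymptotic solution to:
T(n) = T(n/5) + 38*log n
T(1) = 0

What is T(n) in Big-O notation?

Each of the log_5(n) levels adds O(log n). T(n) = O(log^2 n).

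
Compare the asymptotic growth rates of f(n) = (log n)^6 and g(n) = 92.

f(n) = (log n)^6 grows faster: any unbounded function dominates a constant.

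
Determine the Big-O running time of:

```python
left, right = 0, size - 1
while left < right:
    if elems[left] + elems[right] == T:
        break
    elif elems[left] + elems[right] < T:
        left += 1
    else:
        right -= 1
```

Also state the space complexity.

Time complexity: O(n).
Space complexity: O(1).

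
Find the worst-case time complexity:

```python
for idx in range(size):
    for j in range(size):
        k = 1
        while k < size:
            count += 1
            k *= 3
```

Time complexity: O(n^2 log n).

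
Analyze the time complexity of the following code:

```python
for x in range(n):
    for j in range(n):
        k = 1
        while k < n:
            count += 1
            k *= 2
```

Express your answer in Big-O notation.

Time complexity: O(n^2 log n).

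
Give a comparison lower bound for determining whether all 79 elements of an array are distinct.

In the algebraic decision-tree model, the YES region for element distinctness on 79 elements has 79! connected components (one per ordering). Ben-Or's theorem then gives a lower bound of Omega(log(n!)) = Omega(n log n).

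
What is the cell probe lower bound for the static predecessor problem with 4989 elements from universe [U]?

The Patrascu-Thorup lower bound shows any data structure on n = 4989 elements using O(n * polylog(n)) space requires Omega(log log U) query time. van Emde Boas trees achieve O(log log U) with O(U) space.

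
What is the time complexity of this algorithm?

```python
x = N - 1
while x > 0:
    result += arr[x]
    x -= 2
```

Time complexity: O(n).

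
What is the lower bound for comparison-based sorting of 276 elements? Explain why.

A comparison-based sorting algorithm corresponds to a decision tree. With 276! possible permutations, the tree has 276! leaves. The height is at least log_2(276!) = Omega(n log n) by Stirling's approximation.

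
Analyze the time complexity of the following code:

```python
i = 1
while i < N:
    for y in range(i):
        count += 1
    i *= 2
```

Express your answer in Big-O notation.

Time complexity: O(n).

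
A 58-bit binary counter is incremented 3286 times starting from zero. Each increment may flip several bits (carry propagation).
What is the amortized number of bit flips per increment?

Bit i flips on every 2^i-th increment, so over 3286 increments bit i flips floor(3286/2^i) times. Summing over i: total flips < 2 * 3286. Amortized: < 2 = O(1) per increment.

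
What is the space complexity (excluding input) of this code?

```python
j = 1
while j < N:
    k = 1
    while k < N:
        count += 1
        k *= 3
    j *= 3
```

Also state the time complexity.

Space complexity: O(1).
Only a constant amount of auxiliary storage is used; nothing grows with n.
Time complexity: O(log^2 n).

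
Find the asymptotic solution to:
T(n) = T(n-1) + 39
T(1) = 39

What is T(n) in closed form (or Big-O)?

Unrolling: T(n) = T(n-1) + 39 = T(n-2) + 2*39 = ... = T(1) + (n-1)*39 = 39 + (n-1)*39 = 39n.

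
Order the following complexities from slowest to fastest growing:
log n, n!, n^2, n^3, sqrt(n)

Ordered by growth rate: log n < sqrt(n) < n^2 < n^3 < n!.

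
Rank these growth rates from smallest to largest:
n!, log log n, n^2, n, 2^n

Ordered by growth rate: log log n < n < n^2 < 2^n < n!.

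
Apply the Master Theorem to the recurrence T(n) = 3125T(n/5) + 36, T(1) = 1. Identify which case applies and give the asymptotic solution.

a=3125, b=5, f(n)=36.
log_5(3125) = 5 > 0.
Since f(n) = O(n^0) is polynomially smaller than n^5, Case 1 applies.
T(n) = Theta(n^5).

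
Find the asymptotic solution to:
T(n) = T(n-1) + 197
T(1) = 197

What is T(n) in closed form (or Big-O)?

Unrolling: T(n) = T(n-1) + 197 = T(n-2) + 2*197 = ... = T(1) + (n-1)*197 = 197 + (n-1)*197 = 197n.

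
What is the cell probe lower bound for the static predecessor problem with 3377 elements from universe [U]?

The Patrascu-Thorup lower bound shows any data structure on n = 3377 elements using O(n * polylog(n)) space requires Omega(log log U) query time. van Emde Boas trees achieve O(log log U) with O(U) space.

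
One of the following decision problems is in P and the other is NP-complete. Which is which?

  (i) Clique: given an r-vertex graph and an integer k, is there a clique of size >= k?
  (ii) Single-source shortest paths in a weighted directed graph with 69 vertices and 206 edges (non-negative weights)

(i) is NP-complete: complement of Independent Set / Vertex Cover (with k part of the input).
(ii) is P: Dijkstra's algorithm runs in O((V+E) log V).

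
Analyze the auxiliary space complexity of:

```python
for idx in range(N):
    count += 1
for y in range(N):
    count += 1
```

Space complexity: O(1).
Only a constant amount of auxiliary storage is used; nothing grows with n.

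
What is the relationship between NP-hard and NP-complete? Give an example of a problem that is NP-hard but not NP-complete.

NP-hard: at least as hard as any NP problem (but need not be in NP). NP-complete = NP-hard intersection NP. The Halting Problem is NP-hard but undecidable (not in NP). The optimization version of TSP is NP-hard but not a decision problem.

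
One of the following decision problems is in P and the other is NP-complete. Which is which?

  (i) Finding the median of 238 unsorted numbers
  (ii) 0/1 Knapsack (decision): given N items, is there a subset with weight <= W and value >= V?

(i) is P: linear-time selection (median-of-medians) runs in O(n).
(ii) is NP-complete: reduces from Subset Sum.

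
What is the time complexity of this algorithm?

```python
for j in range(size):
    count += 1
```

Time complexity: O(n).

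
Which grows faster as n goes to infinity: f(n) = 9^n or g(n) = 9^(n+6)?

f(n) = 9^n and g(n) = 9^(n+6) are Theta of each other: 9^(n+6) = 9^6 * 9^n = Theta(9^n).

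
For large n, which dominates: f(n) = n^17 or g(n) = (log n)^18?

f(n) = n^17 grows faster: any positive polynomial dominates any polylog.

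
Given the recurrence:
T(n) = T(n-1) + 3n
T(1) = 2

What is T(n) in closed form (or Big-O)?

Unrolling: T(n) = 2 + 3*(2 + 3 + ... + n) = 2 + 3*(n(n+1)/2 - 1) = O(n^2).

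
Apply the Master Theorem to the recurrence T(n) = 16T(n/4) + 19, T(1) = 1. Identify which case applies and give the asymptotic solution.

a=16, b=4, f(n)=19.
log_4(16) = 2 > 0.
Since f(n) = O(n^0) is polynomially smaller than n^2, Case 1 applies.
T(n) = Theta(n^2).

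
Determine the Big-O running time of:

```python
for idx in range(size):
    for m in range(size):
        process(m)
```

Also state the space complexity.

Time complexity: O(n^2).
Space complexity: O(1).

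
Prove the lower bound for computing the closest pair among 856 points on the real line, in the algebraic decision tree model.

Reduction from element distinctness: given 856 reals, the closest-pair distance is 0 iff two are equal. Element distinctness has an Omega(n log n) lower bound in the algebraic decision tree model (Ben-Or). Therefore closest pair on a line also requires Omega(n log n). Sorting then a linear scan achieves this.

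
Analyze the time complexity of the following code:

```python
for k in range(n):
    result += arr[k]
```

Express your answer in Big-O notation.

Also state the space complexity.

Time complexity: O(n).
Space complexity: O(1).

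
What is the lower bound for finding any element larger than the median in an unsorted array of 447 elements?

To find an element larger than the median of 447 elements, we must see Omega(n) elements. Without seeing enough elements, an adversary can make any unseen element the median.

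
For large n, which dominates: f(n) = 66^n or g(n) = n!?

g(n) = n! grows faster: n!/66^n -> infinity by Stirling.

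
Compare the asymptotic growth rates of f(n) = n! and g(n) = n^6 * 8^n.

f(n) = n! grows faster: by Stirling n! ~ (n/e)^n sqrt(2*pi*n); (n/e)^n eventually dominates n^6 * 8^n.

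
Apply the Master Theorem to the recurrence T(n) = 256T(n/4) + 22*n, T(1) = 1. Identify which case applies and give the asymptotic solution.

a=256, b=4, f(n)=22*n.
log_4(256) = 4 > 1.
Since f(n) = O(n^1) is polynomially smaller than n^4, Case 1 applies.
T(n) = Theta(n^4).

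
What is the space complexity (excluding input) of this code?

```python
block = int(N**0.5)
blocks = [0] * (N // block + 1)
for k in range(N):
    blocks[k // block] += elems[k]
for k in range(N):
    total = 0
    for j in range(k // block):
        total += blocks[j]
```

Space complexity: O(sqrt(n)).
Storage scales with sqrt(n).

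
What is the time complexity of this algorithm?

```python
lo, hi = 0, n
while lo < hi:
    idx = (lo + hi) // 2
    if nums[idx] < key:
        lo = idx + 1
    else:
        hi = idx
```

Time complexity: O(log n).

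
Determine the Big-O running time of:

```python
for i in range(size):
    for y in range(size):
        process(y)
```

Time complexity: O(n^2).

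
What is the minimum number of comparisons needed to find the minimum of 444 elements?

Finding the minimum requires 443 comparisons, identical reasoning to finding the maximum. Each comparison eliminates one candidate.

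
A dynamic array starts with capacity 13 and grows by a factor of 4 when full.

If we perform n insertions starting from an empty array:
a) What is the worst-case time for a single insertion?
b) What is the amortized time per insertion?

(a) Worst-case single insertion: O(n) -- when the array is full at capacity c, the resize copies all c elements, and c can be Theta(n).
(b) Resizes happen at sizes 13, 52, 208, ... Total copy cost for n insertions: 13 + 52 + ... = O(n) (geometric series with ratio 1/4). Amortized cost per insertion: O(n)/n = O(1).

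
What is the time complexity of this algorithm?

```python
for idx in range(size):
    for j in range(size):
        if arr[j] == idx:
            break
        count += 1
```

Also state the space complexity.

Time complexity: O(n^2).
Space complexity: O(1).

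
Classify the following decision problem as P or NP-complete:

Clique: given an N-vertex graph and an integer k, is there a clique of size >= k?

This problem is NP-complete: complement of Independent Set / Vertex Cover (with k part of the input).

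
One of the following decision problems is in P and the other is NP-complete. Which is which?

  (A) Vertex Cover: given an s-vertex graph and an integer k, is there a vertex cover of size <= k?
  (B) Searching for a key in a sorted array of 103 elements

(A) is NP-complete: one of Karp's 21 NP-complete problems (with k part of the input; for any fixed constant k it is in P).
(B) is P: binary search runs in O(log n).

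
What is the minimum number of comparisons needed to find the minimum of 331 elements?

Finding the minimum requires 330 comparisons, identical reasoning to finding the maximum. Each comparison eliminates one candidate.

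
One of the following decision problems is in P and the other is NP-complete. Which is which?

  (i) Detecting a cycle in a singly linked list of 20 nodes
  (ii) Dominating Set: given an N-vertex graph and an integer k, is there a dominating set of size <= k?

(i) is P: Floyd's tortoise-and-hare runs in O(n) time, O(1) space.
(ii) is NP-complete: reduces from Set Cover (with k part of the input).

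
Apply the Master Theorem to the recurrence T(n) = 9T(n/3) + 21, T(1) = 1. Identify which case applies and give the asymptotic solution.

a=9, b=3, f(n)=21.
log_3(9) = 2 > 0.
Since f(n) = O(n^0) is polynomially smaller than n^2, Case 1 applies.
T(n) = Theta(n^2).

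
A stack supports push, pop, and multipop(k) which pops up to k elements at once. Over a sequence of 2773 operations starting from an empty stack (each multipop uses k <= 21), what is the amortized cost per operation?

Each element is pushed exactly once and popped at most once (whether by pop or as part of a multipop). So the total number of individual pops over the whole sequence is at most the number of pushes, which is at most 2773. Total work <= 2 * 2773, hence O(1) amortized per operation.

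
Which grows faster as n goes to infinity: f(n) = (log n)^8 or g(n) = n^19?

g(n) = n^19 grows faster: any positive polynomial dominates any polylog.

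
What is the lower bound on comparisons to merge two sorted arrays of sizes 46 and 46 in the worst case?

Adversary: with |46 - 46| <= 1 the inputs can be fully interleaved so that every adjacent pair in the merged output comes from different arrays. Then each of the 91 adjacent pairs must be directly compared, or the algorithm cannot determine their relative order. Standard merge meets this bound.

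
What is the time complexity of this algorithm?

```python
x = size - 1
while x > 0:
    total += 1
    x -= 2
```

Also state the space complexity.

Time complexity: O(n).
Space complexity: O(1).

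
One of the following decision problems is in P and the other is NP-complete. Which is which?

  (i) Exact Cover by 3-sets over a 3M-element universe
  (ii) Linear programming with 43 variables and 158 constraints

(i) is NP-complete: one of Karp's 21 NP-complete problems.
(ii) is P: the ellipsoid and interior-point methods run in polynomial time.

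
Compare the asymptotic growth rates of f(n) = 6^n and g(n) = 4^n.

f(n) = 6^n grows faster: (6/4)^n -> infinity since 6/4 > 1.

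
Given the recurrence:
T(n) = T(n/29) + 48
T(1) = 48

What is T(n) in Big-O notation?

Each step divides n by 29 and adds 48. After log_29(n) steps, T(n) = O(log n).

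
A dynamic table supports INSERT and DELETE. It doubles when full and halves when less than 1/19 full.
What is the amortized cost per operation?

Using potential function Phi = |2*num_items - table_size| when load > 1/2, and Phi = table_size/2 - num_items otherwise. The gap of 1/19 vs 1/2 for shrinking prevents thrashing. Both insert and delete have O(1) amortized cost.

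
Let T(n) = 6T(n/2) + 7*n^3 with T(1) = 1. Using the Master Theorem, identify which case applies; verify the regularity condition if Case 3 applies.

a=6, b=2, f(n)=7*n^3.
log_2(6) = 2.585 < 3.
f(n) = Omega(n^(2.585+epsilon)) for some epsilon > 0, so Case 3 is the candidate.
Regularity: a*f(n/b) = 6*7*(n/2)^3 = (6/8)*7*n^3 <= c*f(n) with c = 6/8 < 1. Satisfied.
Case 3: T(n) = Theta(n^3).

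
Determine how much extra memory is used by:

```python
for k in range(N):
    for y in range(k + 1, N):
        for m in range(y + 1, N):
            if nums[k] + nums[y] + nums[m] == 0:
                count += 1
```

Space complexity: O(1).
Only a constant amount of auxiliary storage is used; nothing grows with n.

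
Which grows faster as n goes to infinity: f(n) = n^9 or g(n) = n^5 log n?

f(n) = n^9 grows faster: n^9 / (n^5 log n) = n^4/log n -> infinity.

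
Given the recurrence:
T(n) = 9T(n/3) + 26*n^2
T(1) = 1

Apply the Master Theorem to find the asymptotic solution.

a=9, b=3, f(n)=26*n^2. log_3(9) = 2. Case 2: T(n) = O(n^2 log n).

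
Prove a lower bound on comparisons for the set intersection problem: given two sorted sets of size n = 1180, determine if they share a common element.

For two sorted arrays of size n = 1180, any correct algorithm must examine Omega(n) elements. If fewer are examined, an adversary places a common element in an unexamined gap. A merge-based scan achieves O(n), so the bound is tight.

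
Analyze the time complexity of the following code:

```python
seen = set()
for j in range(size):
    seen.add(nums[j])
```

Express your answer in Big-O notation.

Time complexity: O(n).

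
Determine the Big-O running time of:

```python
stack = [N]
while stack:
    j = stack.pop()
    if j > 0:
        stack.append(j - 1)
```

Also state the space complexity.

Time complexity: O(n).
Space complexity: O(1).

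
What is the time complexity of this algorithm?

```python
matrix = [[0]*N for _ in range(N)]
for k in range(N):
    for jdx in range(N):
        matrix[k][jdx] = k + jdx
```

Time complexity: O(n^2).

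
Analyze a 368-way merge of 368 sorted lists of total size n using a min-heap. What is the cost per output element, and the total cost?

Maintain a min-heap of size 368 holding the current head of each list. Each output step does one extract-min (O(log 368)) and one insert of that list's next element (O(log 368)). Each of the n elements passes through the heap exactly once, so the total cost is O(n log 368), i.e. O(log 368) per output element.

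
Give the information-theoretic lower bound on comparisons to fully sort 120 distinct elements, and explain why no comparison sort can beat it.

A comparison sort is a binary decision tree whose leaves are the 120! = 6689502913449127057588118054090372586752746333138029810295671352301633557244962989366874165271984981308157637893214090552534408589408121859898481114389650005964960521256960000000000000000000000000000 possible output permutations. A binary tree with L leaves has height >= ceil(log_2(L)). So any comparison sort needs >= ceil(log_2(120!)) = 661 comparisons in the worst case.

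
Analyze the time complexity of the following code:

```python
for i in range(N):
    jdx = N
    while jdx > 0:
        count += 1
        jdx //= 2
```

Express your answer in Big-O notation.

Time complexity: O(n log n).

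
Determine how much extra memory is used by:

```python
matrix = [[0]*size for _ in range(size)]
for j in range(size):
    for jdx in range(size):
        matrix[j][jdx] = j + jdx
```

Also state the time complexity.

Space complexity: O(n^2).
A 2D structure of size n x n is allocated.
Time complexity: O(n^2).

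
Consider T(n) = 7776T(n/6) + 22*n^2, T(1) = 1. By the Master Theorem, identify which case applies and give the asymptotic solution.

a=7776, b=6, f(n)=22*n^2.
log_6(7776) = 5 > 2.
Since f(n) = O(n^2) is polynomially smaller than n^5, Case 1 applies.
T(n) = Theta(n^5).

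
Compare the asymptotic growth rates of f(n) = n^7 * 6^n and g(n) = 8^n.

g(n) = 8^n grows faster: 8^n / (n^7 6^n) = (8/6)^n / n^7 -> infinity since 8/6 > 1.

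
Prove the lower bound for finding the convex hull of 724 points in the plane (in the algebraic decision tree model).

Reduction from sorting: given 724 numbers x_1,...,x_{724}, map x_i to the point (x_i, x_i^2) on the parabola y = x^2. All points are on the convex hull, and walking the hull gives them in sorted x-order. Since sorting requires Omega(n log n), so does planar convex hull.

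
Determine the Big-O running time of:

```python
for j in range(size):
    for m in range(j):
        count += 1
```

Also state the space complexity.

Time complexity: O(n^2).
Space complexity: O(1).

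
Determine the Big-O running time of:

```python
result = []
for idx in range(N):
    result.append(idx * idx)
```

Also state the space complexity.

Time complexity: O(n).
Space complexity: O(n).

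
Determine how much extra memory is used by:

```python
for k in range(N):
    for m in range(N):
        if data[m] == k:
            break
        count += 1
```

Space complexity: O(1).
Only a constant amount of auxiliary storage is used; nothing grows with n.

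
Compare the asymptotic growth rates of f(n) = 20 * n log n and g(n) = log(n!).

f(n) = 20 * n log n and g(n) = log(n!) are Theta of each other: Stirling: log(n!) = n log n - n + O(log n) = Theta(n log n); the constant 20 doesn't change the Theta class.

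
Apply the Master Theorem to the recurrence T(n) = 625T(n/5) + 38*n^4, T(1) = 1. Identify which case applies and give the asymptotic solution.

a=625, b=5, f(n)=38*n^4.
log_5(625) = 4, so n^(log_b(a)) = n^4.
f(n) = Theta(n^4), so Case 2 applies.
T(n) = Theta(n^4 log n).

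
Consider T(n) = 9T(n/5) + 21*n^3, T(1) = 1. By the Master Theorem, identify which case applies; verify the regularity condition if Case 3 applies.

a=9, b=5, f(n)=21*n^3.
log_5(9) = 1.365 < 3.
f(n) = Omega(n^(1.365+epsilon)) for some epsilon > 0, so Case 3 is the candidate.
Regularity: a*f(n/b) = 9*21*(n/5)^3 = (9/125)*21*n^3 <= c*f(n) with c = 9/125 < 1. Satisfied.
Case 3: T(n) = Theta(n^3).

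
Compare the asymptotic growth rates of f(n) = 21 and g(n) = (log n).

g(n) = (log n) grows faster: any unbounded function dominates a constant.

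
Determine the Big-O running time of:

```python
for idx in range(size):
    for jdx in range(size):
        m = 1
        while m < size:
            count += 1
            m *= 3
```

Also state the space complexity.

Time complexity: O(n^2 log n).
Space complexity: O(1).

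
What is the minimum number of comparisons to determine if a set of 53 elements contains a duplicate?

Determining if 53 elements are all distinct requires Omega(n log n) comparisons in the comparison model. This follows from the element distinctness lower bound.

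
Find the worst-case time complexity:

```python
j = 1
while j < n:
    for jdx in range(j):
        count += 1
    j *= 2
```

Time complexity: O(n).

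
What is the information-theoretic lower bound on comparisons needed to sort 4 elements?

There are 4! = 24 possible orderings. Each comparison gives 1 bit. We need at least ceil(log_2(24)) = 5 comparisons.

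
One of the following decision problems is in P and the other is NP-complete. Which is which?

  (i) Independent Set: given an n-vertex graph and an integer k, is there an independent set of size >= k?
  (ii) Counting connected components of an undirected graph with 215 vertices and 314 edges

(i) is NP-complete: complement of Clique (with k part of the input).
(ii) is P: BFS/DFS visits each vertex and edge once: O(V+E).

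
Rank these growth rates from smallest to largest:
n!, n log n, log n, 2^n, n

Ordered by growth rate: log n < n < n log n < 2^n < n!.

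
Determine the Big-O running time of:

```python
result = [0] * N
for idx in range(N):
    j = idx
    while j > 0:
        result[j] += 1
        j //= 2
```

Time complexity: O(n log n).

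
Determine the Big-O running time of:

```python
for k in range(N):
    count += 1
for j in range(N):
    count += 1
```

Time complexity: O(n).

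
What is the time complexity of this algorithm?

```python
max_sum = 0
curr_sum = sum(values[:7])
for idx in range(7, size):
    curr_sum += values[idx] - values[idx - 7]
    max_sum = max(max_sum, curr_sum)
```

Time complexity: O(n).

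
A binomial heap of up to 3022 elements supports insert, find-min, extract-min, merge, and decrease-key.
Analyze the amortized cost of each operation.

A binomial heap with n <= 3022 elements has at most floor(log_2 3022) + 1 = 12 trees. Using potential Phi = number of trees: Insert adds one tree, but cascading merges reduce count -- amortized O(1). Find-min reads the cached minimum pointer: O(1). Extract-min creates O(log n) new trees: O(log n). Merge combines tree lists: O(log n). Decrease-key sifts the element up its tree of height <= log n: O(log n).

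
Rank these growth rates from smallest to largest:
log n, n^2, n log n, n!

Ordered by growth rate: log n < n log n < n^2 < n!.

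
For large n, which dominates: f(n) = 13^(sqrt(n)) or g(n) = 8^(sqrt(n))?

f(n) = 13^(sqrt(n)) grows faster: ratio is (13/8)^(sqrt(n)) -> infinity since 13/8 > 1.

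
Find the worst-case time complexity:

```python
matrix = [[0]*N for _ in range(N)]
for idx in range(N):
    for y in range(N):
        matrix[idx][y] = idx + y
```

Time complexity: O(n^2).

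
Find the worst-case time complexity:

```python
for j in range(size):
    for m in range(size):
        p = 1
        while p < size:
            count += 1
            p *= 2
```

Time complexity: O(n^2 log n).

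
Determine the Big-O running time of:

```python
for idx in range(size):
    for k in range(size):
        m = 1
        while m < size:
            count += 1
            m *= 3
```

Time complexity: O(n^2 log n).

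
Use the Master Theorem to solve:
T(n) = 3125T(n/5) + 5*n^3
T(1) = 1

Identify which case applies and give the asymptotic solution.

a=3125, b=5, f(n)=5*n^3.
log_5(3125) = 5 > 3.
Since f(n) = O(n^3) is polynomially smaller than n^5, Case 1 applies.
T(n) = Theta(n^5).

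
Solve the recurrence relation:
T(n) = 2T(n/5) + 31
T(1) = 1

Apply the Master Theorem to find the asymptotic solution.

a=2, b=5, f(n)=31. log_5(2) = 0.4307. Case 1 of Master Theorem: T(n) = O(n^0.4307).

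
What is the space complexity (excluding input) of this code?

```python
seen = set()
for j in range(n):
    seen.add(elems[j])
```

Space complexity: O(n).
Auxiliary storage grows linearly with the input size n in the worst case.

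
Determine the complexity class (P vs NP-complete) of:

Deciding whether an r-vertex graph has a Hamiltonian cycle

This problem is NP-complete: one of Karp's 21 NP-complete problems.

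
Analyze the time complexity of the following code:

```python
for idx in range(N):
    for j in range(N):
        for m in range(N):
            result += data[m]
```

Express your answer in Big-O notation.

Time complexity: O(n^3).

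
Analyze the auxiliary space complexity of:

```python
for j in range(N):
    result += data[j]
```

Space complexity: O(1).
Only a constant amount of auxiliary storage is used; nothing grows with n.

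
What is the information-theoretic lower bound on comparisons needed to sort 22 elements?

There are 22! = 1124000727777607680000 possible orderings. Each comparison gives 1 bit. We need at least ceil(log_2(1124000727777607680000)) = 70 comparisons.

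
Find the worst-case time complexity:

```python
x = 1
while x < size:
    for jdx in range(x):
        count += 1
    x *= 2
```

Time complexity: O(n).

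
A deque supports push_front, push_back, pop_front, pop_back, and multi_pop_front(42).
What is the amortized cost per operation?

Assign 2 credits to each push operation. A pop uses 1 saved credit. multi_pop_front(42) uses up to 42 saved credits from previous pushes. Credits never go negative. Amortized cost is O(1).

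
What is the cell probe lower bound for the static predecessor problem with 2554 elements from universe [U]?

The Patrascu-Thorup lower bound shows any data structure on n = 2554 elements using O(n * polylog(n)) space requires Omega(log log U) query time. van Emde Boas trees achieve O(log log U) with O(U) space.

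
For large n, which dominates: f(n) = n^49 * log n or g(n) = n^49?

f(n) = n^49 * log n grows faster: extra log n factor -> infinity.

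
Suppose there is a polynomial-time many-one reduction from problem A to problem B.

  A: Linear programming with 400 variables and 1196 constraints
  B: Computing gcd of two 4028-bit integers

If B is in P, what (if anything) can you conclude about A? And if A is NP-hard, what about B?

A poly-time reduction A <=_p B means any A-instance can be transformed to a B-instance in poly time.
If B is in P: compose the reduction with B's poly-time algorithm to solve A in poly time, so A is in P.
If A is NP-hard: every NP problem reduces to A, which reduces to B; composing reductions, every NP problem reduces to B, so B is NP-hard.
(Here in fact A is P and B is P.)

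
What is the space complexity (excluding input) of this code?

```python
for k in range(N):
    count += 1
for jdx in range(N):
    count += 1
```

Space complexity: O(1).
Only a constant amount of auxiliary storage is used; nothing grows with n.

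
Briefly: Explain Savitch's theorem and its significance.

Savitch's theorem states that NSPACE(f(n)) is contained in DSPACE(f(n)^2) for f(n) >= log n. In particular, NPSPACE = PSPACE, meaning nondeterminism does not significantly help for space-bounded computation. This contrasts with time, where we do not know if P = NP.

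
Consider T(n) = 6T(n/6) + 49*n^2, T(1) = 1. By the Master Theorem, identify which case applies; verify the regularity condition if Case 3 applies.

a=6, b=6, f(n)=49*n^2.
log_6(6) = 1 < 2.
f(n) = Omega(n^(1+epsilon)) for some epsilon > 0, so Case 3 is the candidate.
Regularity: a*f(n/b) = 6*49*(n/6)^2 = (6/36)*49*n^2 <= c*f(n) with c = 6/36 < 1. Satisfied.
Case 3: T(n) = Theta(n^2).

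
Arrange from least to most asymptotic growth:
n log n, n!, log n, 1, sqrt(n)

Ordered by growth rate: 1 < log n < sqrt(n) < n log n < n!.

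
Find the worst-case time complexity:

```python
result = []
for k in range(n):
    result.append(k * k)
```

Time complexity: O(n).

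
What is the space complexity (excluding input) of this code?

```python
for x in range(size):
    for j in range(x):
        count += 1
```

Space complexity: O(1).
Only a constant amount of auxiliary storage is used; nothing grows with n.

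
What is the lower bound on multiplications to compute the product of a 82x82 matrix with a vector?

A 82x82 matrix-vector product has 82 inner products of length 82. Output depends on all 82^2 = 6724 matrix entries. At least 6724 multiplications needed.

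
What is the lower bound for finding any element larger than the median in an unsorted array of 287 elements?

To find an element larger than the median of 287 elements, we must see Omega(n) elements. Without seeing enough elements, an adversary can make any unseen element the median.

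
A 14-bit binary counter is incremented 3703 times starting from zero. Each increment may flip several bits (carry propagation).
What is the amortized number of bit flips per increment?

Bit i flips on every 2^i-th increment, so over 3703 increments bit i flips floor(3703/2^i) times. Summing over i: total flips < 2 * 3703. Amortized: < 2 = O(1) per increment.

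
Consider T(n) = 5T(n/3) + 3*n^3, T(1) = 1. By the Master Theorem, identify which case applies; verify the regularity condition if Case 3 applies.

a=5, b=3, f(n)=3*n^3.
log_3(5) = 1.465 < 3.
f(n) = Omega(n^(1.465+epsilon)) for some epsilon > 0, so Case 3 is the candidate.
Regularity: a*f(n/b) = 5*3*(n/3)^3 = (5/27)*3*n^3 <= c*f(n) with c = 5/27 < 1. Satisfied.
Case 3: T(n) = Theta(n^3).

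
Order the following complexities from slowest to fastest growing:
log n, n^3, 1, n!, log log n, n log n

Ordered by growth rate: 1 < log log n < log n < n log n < n^3 < n!.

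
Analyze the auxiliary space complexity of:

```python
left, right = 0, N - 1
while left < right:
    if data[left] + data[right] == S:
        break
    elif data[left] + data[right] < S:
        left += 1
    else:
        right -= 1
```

Space complexity: O(1).
Only a constant amount of auxiliary storage is used; nothing grows with n.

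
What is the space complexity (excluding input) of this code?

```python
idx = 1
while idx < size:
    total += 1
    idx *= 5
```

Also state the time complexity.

Space complexity: O(1).
Only a constant amount of auxiliary storage is used; nothing grows with n.
Time complexity: O(log n).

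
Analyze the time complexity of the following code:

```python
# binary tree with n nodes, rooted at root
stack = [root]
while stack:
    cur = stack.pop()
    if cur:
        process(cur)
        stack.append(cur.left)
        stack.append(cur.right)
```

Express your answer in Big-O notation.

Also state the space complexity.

Time complexity: O(n).
Space complexity: O(n).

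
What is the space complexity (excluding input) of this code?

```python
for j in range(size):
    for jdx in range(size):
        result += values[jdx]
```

Space complexity: O(1).
Only a constant amount of auxiliary storage is used; nothing grows with n.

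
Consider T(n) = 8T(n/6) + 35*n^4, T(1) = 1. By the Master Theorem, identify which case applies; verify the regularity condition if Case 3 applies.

a=8, b=6, f(n)=35*n^4.
log_6(8) = 1.161 < 4.
f(n) = Omega(n^(1.161+epsilon)) for some epsilon > 0, so Case 3 is the candidate.
Regularity: a*f(n/b) = 8*35*(n/6)^4 = (8/1296)*35*n^4 <= c*f(n) with c = 8/1296 < 1. Satisfied.
Case 3: T(n) = Theta(n^4).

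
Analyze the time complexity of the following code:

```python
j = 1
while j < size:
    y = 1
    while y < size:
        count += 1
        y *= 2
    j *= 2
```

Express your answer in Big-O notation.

Time complexity: O(log^2 n).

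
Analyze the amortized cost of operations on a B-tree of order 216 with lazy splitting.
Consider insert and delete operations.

In a B-tree of order 216, a node splits when it has 216 keys. With lazy splitting, we use potential Phi = number of full nodes + number of near-empty nodes. Each split costs O(1) but reduces potential. Between splits, at least 108 insertions must occur in that node. Amortized structural cost is O(1) per operation, plus O(log_216 n) traversal.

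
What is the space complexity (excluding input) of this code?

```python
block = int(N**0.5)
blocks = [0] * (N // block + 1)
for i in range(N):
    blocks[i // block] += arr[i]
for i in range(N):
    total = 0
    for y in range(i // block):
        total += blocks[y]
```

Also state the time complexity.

Space complexity: O(sqrt(n)).
Storage scales with sqrt(n).
Time complexity: O(n * sqrt(n)).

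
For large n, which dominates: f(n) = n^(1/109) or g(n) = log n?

f(n) = n^(1/109) grows faster: any positive power of n dominates log n.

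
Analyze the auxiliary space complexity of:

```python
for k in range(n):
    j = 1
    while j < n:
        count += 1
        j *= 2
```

Space complexity: O(1).
Only a constant amount of auxiliary storage is used; nothing grows with n.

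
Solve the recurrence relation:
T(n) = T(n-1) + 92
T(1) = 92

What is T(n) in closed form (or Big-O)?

Unrolling: T(n) = T(n-1) + 92 = T(n-2) + 2*92 = ... = T(1) + (n-1)*92 = 92 + (n-1)*92 = 92n.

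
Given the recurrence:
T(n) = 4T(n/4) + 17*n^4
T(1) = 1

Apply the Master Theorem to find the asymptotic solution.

a=4, b=4, f(n)=17*n^4. log_4(4) = 1 < 4. Case 3: T(n) = O(n^4).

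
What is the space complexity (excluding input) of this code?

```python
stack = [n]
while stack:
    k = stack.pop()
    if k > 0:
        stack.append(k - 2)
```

Space complexity: O(1).
Only a constant amount of auxiliary storage is used; nothing grows with n.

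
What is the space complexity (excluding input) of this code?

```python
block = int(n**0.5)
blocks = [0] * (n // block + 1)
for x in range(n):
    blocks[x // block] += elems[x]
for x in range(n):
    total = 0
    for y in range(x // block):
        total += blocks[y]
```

Space complexity: O(sqrt(n)).
Storage scales with sqrt(n).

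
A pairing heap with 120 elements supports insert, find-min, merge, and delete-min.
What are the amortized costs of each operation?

Pairing heaps are self-adjusting heap-ordered trees. Insert and merge link two roots: O(1). Find-min reads the root: O(1). Delete-min removes the root, then pairs children in two passes; amortized cost is O(log 120) = O(log n).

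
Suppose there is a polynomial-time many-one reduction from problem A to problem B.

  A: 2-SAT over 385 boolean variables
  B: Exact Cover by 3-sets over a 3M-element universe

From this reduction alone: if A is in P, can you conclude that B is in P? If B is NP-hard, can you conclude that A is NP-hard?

A poly-time reduction A <=_p B transfers tractability DOWN (B easy => A easy) and hardness UP (A hard => B hard), not the reverse.
From A in P, the reduction alone does NOT give B in P: any problem in P trivially reduces to SAT, yet SAT is not known to be in P.
From B NP-hard, the reduction alone does NOT give A NP-hard: again, easy problems reduce to hard ones.
(Here in fact A is P and B is NP-complete.)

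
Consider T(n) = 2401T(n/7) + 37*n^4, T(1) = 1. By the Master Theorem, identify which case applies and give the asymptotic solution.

a=2401, b=7, f(n)=37*n^4.
log_7(2401) = 4, so n^(log_b(a)) = n^4.
f(n) = Theta(n^4), so Case 2 applies.
T(n) = Theta(n^4 log n).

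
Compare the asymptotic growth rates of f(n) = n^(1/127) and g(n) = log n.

f(n) = n^(1/127) grows faster: any positive power of n dominates log n.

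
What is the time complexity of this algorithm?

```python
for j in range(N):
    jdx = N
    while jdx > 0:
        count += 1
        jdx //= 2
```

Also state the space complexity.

Time complexity: O(n log n).
Space complexity: O(1).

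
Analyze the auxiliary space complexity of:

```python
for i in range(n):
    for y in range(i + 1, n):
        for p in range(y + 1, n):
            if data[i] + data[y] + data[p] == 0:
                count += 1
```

Space complexity: O(1).
Only a constant amount of auxiliary storage is used; nothing grows with n.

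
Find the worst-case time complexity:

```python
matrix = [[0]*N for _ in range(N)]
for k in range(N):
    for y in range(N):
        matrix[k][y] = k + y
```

Time complexity: O(n^2).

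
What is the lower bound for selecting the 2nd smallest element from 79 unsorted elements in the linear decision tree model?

Selecting the 2nd smallest of 79 elements requires Omega(n) comparisons. Every element must be compared at least once. The BFPRT algorithm achieves O(n), making this tight.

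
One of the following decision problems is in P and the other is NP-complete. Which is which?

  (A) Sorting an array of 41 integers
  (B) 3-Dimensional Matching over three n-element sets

(A) is P: merge sort runs in O(n log n).
(B) is NP-complete: one of Karp's 21 NP-complete problems.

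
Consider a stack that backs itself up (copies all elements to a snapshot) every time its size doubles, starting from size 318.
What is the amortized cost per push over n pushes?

Backups occur at sizes 318, 636, 1272, ..., copying 318 + 636 + 1272 + ... <= 2n elements total (geometric series). Spread over n pushes, the amortized backup cost is O(1) per push.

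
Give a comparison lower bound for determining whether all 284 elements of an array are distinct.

In the algebraic decision-tree model, the YES region for element distinctness on 284 elements has 284! connected components (one per ordering). Ben-Or's theorem then gives a lower bound of Omega(log(n!)) = Omega(n log n).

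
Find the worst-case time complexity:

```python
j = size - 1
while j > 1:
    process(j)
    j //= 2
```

Time complexity: O(log n).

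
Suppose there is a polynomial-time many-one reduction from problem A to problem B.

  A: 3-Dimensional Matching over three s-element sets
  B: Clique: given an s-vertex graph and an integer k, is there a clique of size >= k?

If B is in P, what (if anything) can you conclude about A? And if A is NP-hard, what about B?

A poly-time reduction A <=_p B means any A-instance can be transformed to a B-instance in poly time.
If B is in P: compose the reduction with B's poly-time algorithm to solve A in poly time, so A is in P.
If A is NP-hard: every NP problem reduces to A, which reduces to B; composing reductions, every NP problem reduces to B, so B is NP-hard.
(Here in fact A is NP-complete and B is NP-complete.)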